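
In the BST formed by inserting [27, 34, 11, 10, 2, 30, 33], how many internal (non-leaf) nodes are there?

Tree built from: [27, 34, 11, 10, 2, 30, 33]
Tree (level-order array): [27, 11, 34, 10, None, 30, None, 2, None, None, 33]
Rule: An internal node has at least one child.
Per-node child counts:
  node 27: 2 child(ren)
  node 11: 1 child(ren)
  node 10: 1 child(ren)
  node 2: 0 child(ren)
  node 34: 1 child(ren)
  node 30: 1 child(ren)
  node 33: 0 child(ren)
Matching nodes: [27, 11, 10, 34, 30]
Count of internal (non-leaf) nodes: 5


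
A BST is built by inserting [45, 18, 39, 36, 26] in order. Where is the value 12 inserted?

Starting tree (level order): [45, 18, None, None, 39, 36, None, 26]
Insertion path: 45 -> 18
Result: insert 12 as left child of 18
Final tree (level order): [45, 18, None, 12, 39, None, None, 36, None, 26]


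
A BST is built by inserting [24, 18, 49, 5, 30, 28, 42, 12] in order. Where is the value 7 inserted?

Starting tree (level order): [24, 18, 49, 5, None, 30, None, None, 12, 28, 42]
Insertion path: 24 -> 18 -> 5 -> 12
Result: insert 7 as left child of 12
Final tree (level order): [24, 18, 49, 5, None, 30, None, None, 12, 28, 42, 7]


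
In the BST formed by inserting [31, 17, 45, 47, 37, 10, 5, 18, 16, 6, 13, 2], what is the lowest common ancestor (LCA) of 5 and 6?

Tree insertion order: [31, 17, 45, 47, 37, 10, 5, 18, 16, 6, 13, 2]
Tree (level-order array): [31, 17, 45, 10, 18, 37, 47, 5, 16, None, None, None, None, None, None, 2, 6, 13]
In a BST, the LCA of p=5, q=6 is the first node v on the
root-to-leaf path with p <= v <= q (go left if both < v, right if both > v).
Walk from root:
  at 31: both 5 and 6 < 31, go left
  at 17: both 5 and 6 < 17, go left
  at 10: both 5 and 6 < 10, go left
  at 5: 5 <= 5 <= 6, this is the LCA
LCA = 5


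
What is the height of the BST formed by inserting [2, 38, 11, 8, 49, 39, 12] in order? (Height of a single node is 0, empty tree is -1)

Insertion order: [2, 38, 11, 8, 49, 39, 12]
Tree (level-order array): [2, None, 38, 11, 49, 8, 12, 39]
Compute height bottom-up (empty subtree = -1):
  height(8) = 1 + max(-1, -1) = 0
  height(12) = 1 + max(-1, -1) = 0
  height(11) = 1 + max(0, 0) = 1
  height(39) = 1 + max(-1, -1) = 0
  height(49) = 1 + max(0, -1) = 1
  height(38) = 1 + max(1, 1) = 2
  height(2) = 1 + max(-1, 2) = 3
Height = 3


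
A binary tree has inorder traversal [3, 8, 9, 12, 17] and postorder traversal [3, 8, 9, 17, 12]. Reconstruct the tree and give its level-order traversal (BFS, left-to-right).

Inorder:   [3, 8, 9, 12, 17]
Postorder: [3, 8, 9, 17, 12]
Algorithm: postorder visits root last, so walk postorder right-to-left;
each value is the root of the current inorder slice — split it at that
value, recurse on the right subtree first, then the left.
Recursive splits:
  root=12; inorder splits into left=[3, 8, 9], right=[17]
  root=17; inorder splits into left=[], right=[]
  root=9; inorder splits into left=[3, 8], right=[]
  root=8; inorder splits into left=[3], right=[]
  root=3; inorder splits into left=[], right=[]
Reconstructed level-order: [12, 9, 17, 8, 3]


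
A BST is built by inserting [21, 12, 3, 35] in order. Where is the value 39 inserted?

Starting tree (level order): [21, 12, 35, 3]
Insertion path: 21 -> 35
Result: insert 39 as right child of 35
Final tree (level order): [21, 12, 35, 3, None, None, 39]


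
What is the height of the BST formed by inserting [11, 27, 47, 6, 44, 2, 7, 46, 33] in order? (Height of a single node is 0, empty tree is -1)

Insertion order: [11, 27, 47, 6, 44, 2, 7, 46, 33]
Tree (level-order array): [11, 6, 27, 2, 7, None, 47, None, None, None, None, 44, None, 33, 46]
Compute height bottom-up (empty subtree = -1):
  height(2) = 1 + max(-1, -1) = 0
  height(7) = 1 + max(-1, -1) = 0
  height(6) = 1 + max(0, 0) = 1
  height(33) = 1 + max(-1, -1) = 0
  height(46) = 1 + max(-1, -1) = 0
  height(44) = 1 + max(0, 0) = 1
  height(47) = 1 + max(1, -1) = 2
  height(27) = 1 + max(-1, 2) = 3
  height(11) = 1 + max(1, 3) = 4
Height = 4


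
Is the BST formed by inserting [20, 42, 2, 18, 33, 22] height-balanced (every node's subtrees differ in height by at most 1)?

Tree (level-order array): [20, 2, 42, None, 18, 33, None, None, None, 22]
Definition: a tree is height-balanced if, at every node, |h(left) - h(right)| <= 1 (empty subtree has height -1).
Bottom-up per-node check:
  node 18: h_left=-1, h_right=-1, diff=0 [OK], height=0
  node 2: h_left=-1, h_right=0, diff=1 [OK], height=1
  node 22: h_left=-1, h_right=-1, diff=0 [OK], height=0
  node 33: h_left=0, h_right=-1, diff=1 [OK], height=1
  node 42: h_left=1, h_right=-1, diff=2 [FAIL (|1--1|=2 > 1)], height=2
  node 20: h_left=1, h_right=2, diff=1 [OK], height=3
Node 42 violates the condition: |1 - -1| = 2 > 1.
Result: Not balanced


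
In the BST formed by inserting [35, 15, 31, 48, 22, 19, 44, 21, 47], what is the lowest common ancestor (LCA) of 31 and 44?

Tree insertion order: [35, 15, 31, 48, 22, 19, 44, 21, 47]
Tree (level-order array): [35, 15, 48, None, 31, 44, None, 22, None, None, 47, 19, None, None, None, None, 21]
In a BST, the LCA of p=31, q=44 is the first node v on the
root-to-leaf path with p <= v <= q (go left if both < v, right if both > v).
Walk from root:
  at 35: 31 <= 35 <= 44, this is the LCA
LCA = 35


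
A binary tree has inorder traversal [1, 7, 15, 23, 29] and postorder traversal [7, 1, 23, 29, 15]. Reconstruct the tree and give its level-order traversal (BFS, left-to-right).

Inorder:   [1, 7, 15, 23, 29]
Postorder: [7, 1, 23, 29, 15]
Algorithm: postorder visits root last, so walk postorder right-to-left;
each value is the root of the current inorder slice — split it at that
value, recurse on the right subtree first, then the left.
Recursive splits:
  root=15; inorder splits into left=[1, 7], right=[23, 29]
  root=29; inorder splits into left=[23], right=[]
  root=23; inorder splits into left=[], right=[]
  root=1; inorder splits into left=[], right=[7]
  root=7; inorder splits into left=[], right=[]
Reconstructed level-order: [15, 1, 29, 7, 23]


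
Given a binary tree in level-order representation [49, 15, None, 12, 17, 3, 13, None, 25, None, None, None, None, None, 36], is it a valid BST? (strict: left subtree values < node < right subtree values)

Level-order array: [49, 15, None, 12, 17, 3, 13, None, 25, None, None, None, None, None, 36]
Validate using subtree bounds (lo, hi): at each node, require lo < value < hi,
then recurse left with hi=value and right with lo=value.
Preorder trace (stopping at first violation):
  at node 49 with bounds (-inf, +inf): OK
  at node 15 with bounds (-inf, 49): OK
  at node 12 with bounds (-inf, 15): OK
  at node 3 with bounds (-inf, 12): OK
  at node 13 with bounds (12, 15): OK
  at node 17 with bounds (15, 49): OK
  at node 25 with bounds (17, 49): OK
  at node 36 with bounds (25, 49): OK
No violation found at any node.
Result: Valid BST


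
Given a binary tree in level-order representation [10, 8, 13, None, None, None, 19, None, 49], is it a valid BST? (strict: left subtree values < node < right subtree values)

Level-order array: [10, 8, 13, None, None, None, 19, None, 49]
Validate using subtree bounds (lo, hi): at each node, require lo < value < hi,
then recurse left with hi=value and right with lo=value.
Preorder trace (stopping at first violation):
  at node 10 with bounds (-inf, +inf): OK
  at node 8 with bounds (-inf, 10): OK
  at node 13 with bounds (10, +inf): OK
  at node 19 with bounds (13, +inf): OK
  at node 49 with bounds (19, +inf): OK
No violation found at any node.
Result: Valid BST


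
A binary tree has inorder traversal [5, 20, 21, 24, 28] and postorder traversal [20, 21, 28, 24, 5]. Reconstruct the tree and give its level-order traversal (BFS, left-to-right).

Inorder:   [5, 20, 21, 24, 28]
Postorder: [20, 21, 28, 24, 5]
Algorithm: postorder visits root last, so walk postorder right-to-left;
each value is the root of the current inorder slice — split it at that
value, recurse on the right subtree first, then the left.
Recursive splits:
  root=5; inorder splits into left=[], right=[20, 21, 24, 28]
  root=24; inorder splits into left=[20, 21], right=[28]
  root=28; inorder splits into left=[], right=[]
  root=21; inorder splits into left=[20], right=[]
  root=20; inorder splits into left=[], right=[]
Reconstructed level-order: [5, 24, 21, 28, 20]


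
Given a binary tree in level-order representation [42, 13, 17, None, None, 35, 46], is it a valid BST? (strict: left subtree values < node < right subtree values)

Level-order array: [42, 13, 17, None, None, 35, 46]
Validate using subtree bounds (lo, hi): at each node, require lo < value < hi,
then recurse left with hi=value and right with lo=value.
Preorder trace (stopping at first violation):
  at node 42 with bounds (-inf, +inf): OK
  at node 13 with bounds (-inf, 42): OK
  at node 17 with bounds (42, +inf): VIOLATION
Node 17 violates its bound: not (42 < 17 < +inf).
Result: Not a valid BST


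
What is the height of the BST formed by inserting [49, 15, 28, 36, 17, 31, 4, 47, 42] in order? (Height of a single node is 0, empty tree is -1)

Insertion order: [49, 15, 28, 36, 17, 31, 4, 47, 42]
Tree (level-order array): [49, 15, None, 4, 28, None, None, 17, 36, None, None, 31, 47, None, None, 42]
Compute height bottom-up (empty subtree = -1):
  height(4) = 1 + max(-1, -1) = 0
  height(17) = 1 + max(-1, -1) = 0
  height(31) = 1 + max(-1, -1) = 0
  height(42) = 1 + max(-1, -1) = 0
  height(47) = 1 + max(0, -1) = 1
  height(36) = 1 + max(0, 1) = 2
  height(28) = 1 + max(0, 2) = 3
  height(15) = 1 + max(0, 3) = 4
  height(49) = 1 + max(4, -1) = 5
Height = 5


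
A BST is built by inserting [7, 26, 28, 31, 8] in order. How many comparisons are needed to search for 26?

Search path for 26: 7 -> 26
Found: True
Comparisons: 2


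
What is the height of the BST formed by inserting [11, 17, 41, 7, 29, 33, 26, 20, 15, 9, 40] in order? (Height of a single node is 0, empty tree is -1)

Insertion order: [11, 17, 41, 7, 29, 33, 26, 20, 15, 9, 40]
Tree (level-order array): [11, 7, 17, None, 9, 15, 41, None, None, None, None, 29, None, 26, 33, 20, None, None, 40]
Compute height bottom-up (empty subtree = -1):
  height(9) = 1 + max(-1, -1) = 0
  height(7) = 1 + max(-1, 0) = 1
  height(15) = 1 + max(-1, -1) = 0
  height(20) = 1 + max(-1, -1) = 0
  height(26) = 1 + max(0, -1) = 1
  height(40) = 1 + max(-1, -1) = 0
  height(33) = 1 + max(-1, 0) = 1
  height(29) = 1 + max(1, 1) = 2
  height(41) = 1 + max(2, -1) = 3
  height(17) = 1 + max(0, 3) = 4
  height(11) = 1 + max(1, 4) = 5
Height = 5


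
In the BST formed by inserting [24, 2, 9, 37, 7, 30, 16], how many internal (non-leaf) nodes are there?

Tree built from: [24, 2, 9, 37, 7, 30, 16]
Tree (level-order array): [24, 2, 37, None, 9, 30, None, 7, 16]
Rule: An internal node has at least one child.
Per-node child counts:
  node 24: 2 child(ren)
  node 2: 1 child(ren)
  node 9: 2 child(ren)
  node 7: 0 child(ren)
  node 16: 0 child(ren)
  node 37: 1 child(ren)
  node 30: 0 child(ren)
Matching nodes: [24, 2, 9, 37]
Count of internal (non-leaf) nodes: 4


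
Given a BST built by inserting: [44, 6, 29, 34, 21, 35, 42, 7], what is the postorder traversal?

Tree insertion order: [44, 6, 29, 34, 21, 35, 42, 7]
Tree (level-order array): [44, 6, None, None, 29, 21, 34, 7, None, None, 35, None, None, None, 42]
Postorder traversal: [7, 21, 42, 35, 34, 29, 6, 44]


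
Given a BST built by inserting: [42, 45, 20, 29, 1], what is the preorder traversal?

Tree insertion order: [42, 45, 20, 29, 1]
Tree (level-order array): [42, 20, 45, 1, 29]
Preorder traversal: [42, 20, 1, 29, 45]


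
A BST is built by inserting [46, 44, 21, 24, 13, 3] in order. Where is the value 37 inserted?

Starting tree (level order): [46, 44, None, 21, None, 13, 24, 3]
Insertion path: 46 -> 44 -> 21 -> 24
Result: insert 37 as right child of 24
Final tree (level order): [46, 44, None, 21, None, 13, 24, 3, None, None, 37]


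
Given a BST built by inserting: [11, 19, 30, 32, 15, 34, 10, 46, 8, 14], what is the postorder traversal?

Tree insertion order: [11, 19, 30, 32, 15, 34, 10, 46, 8, 14]
Tree (level-order array): [11, 10, 19, 8, None, 15, 30, None, None, 14, None, None, 32, None, None, None, 34, None, 46]
Postorder traversal: [8, 10, 14, 15, 46, 34, 32, 30, 19, 11]


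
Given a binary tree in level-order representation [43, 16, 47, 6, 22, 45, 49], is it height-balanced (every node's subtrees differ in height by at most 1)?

Tree (level-order array): [43, 16, 47, 6, 22, 45, 49]
Definition: a tree is height-balanced if, at every node, |h(left) - h(right)| <= 1 (empty subtree has height -1).
Bottom-up per-node check:
  node 6: h_left=-1, h_right=-1, diff=0 [OK], height=0
  node 22: h_left=-1, h_right=-1, diff=0 [OK], height=0
  node 16: h_left=0, h_right=0, diff=0 [OK], height=1
  node 45: h_left=-1, h_right=-1, diff=0 [OK], height=0
  node 49: h_left=-1, h_right=-1, diff=0 [OK], height=0
  node 47: h_left=0, h_right=0, diff=0 [OK], height=1
  node 43: h_left=1, h_right=1, diff=0 [OK], height=2
All nodes satisfy the balance condition.
Result: Balanced


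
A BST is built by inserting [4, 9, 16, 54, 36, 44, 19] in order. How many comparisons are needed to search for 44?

Search path for 44: 4 -> 9 -> 16 -> 54 -> 36 -> 44
Found: True
Comparisons: 6


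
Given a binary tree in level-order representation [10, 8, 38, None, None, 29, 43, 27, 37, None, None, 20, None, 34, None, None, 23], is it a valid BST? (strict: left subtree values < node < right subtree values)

Level-order array: [10, 8, 38, None, None, 29, 43, 27, 37, None, None, 20, None, 34, None, None, 23]
Validate using subtree bounds (lo, hi): at each node, require lo < value < hi,
then recurse left with hi=value and right with lo=value.
Preorder trace (stopping at first violation):
  at node 10 with bounds (-inf, +inf): OK
  at node 8 with bounds (-inf, 10): OK
  at node 38 with bounds (10, +inf): OK
  at node 29 with bounds (10, 38): OK
  at node 27 with bounds (10, 29): OK
  at node 20 with bounds (10, 27): OK
  at node 23 with bounds (20, 27): OK
  at node 37 with bounds (29, 38): OK
  at node 34 with bounds (29, 37): OK
  at node 43 with bounds (38, +inf): OK
No violation found at any node.
Result: Valid BST


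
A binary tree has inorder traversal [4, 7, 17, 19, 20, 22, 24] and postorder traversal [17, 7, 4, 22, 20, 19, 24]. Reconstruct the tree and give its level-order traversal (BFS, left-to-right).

Inorder:   [4, 7, 17, 19, 20, 22, 24]
Postorder: [17, 7, 4, 22, 20, 19, 24]
Algorithm: postorder visits root last, so walk postorder right-to-left;
each value is the root of the current inorder slice — split it at that
value, recurse on the right subtree first, then the left.
Recursive splits:
  root=24; inorder splits into left=[4, 7, 17, 19, 20, 22], right=[]
  root=19; inorder splits into left=[4, 7, 17], right=[20, 22]
  root=20; inorder splits into left=[], right=[22]
  root=22; inorder splits into left=[], right=[]
  root=4; inorder splits into left=[], right=[7, 17]
  root=7; inorder splits into left=[], right=[17]
  root=17; inorder splits into left=[], right=[]
Reconstructed level-order: [24, 19, 4, 20, 7, 22, 17]


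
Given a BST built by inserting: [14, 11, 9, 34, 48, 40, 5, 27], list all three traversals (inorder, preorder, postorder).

Tree insertion order: [14, 11, 9, 34, 48, 40, 5, 27]
Tree (level-order array): [14, 11, 34, 9, None, 27, 48, 5, None, None, None, 40]
Inorder (L, root, R): [5, 9, 11, 14, 27, 34, 40, 48]
Preorder (root, L, R): [14, 11, 9, 5, 34, 27, 48, 40]
Postorder (L, R, root): [5, 9, 11, 27, 40, 48, 34, 14]


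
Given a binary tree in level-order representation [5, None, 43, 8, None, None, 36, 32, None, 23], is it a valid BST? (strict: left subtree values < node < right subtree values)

Level-order array: [5, None, 43, 8, None, None, 36, 32, None, 23]
Validate using subtree bounds (lo, hi): at each node, require lo < value < hi,
then recurse left with hi=value and right with lo=value.
Preorder trace (stopping at first violation):
  at node 5 with bounds (-inf, +inf): OK
  at node 43 with bounds (5, +inf): OK
  at node 8 with bounds (5, 43): OK
  at node 36 with bounds (8, 43): OK
  at node 32 with bounds (8, 36): OK
  at node 23 with bounds (8, 32): OK
No violation found at any node.
Result: Valid BST


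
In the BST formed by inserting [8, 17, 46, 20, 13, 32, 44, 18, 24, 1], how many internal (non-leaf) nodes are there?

Tree built from: [8, 17, 46, 20, 13, 32, 44, 18, 24, 1]
Tree (level-order array): [8, 1, 17, None, None, 13, 46, None, None, 20, None, 18, 32, None, None, 24, 44]
Rule: An internal node has at least one child.
Per-node child counts:
  node 8: 2 child(ren)
  node 1: 0 child(ren)
  node 17: 2 child(ren)
  node 13: 0 child(ren)
  node 46: 1 child(ren)
  node 20: 2 child(ren)
  node 18: 0 child(ren)
  node 32: 2 child(ren)
  node 24: 0 child(ren)
  node 44: 0 child(ren)
Matching nodes: [8, 17, 46, 20, 32]
Count of internal (non-leaf) nodes: 5


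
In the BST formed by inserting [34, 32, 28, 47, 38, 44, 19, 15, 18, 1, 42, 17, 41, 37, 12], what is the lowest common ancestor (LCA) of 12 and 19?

Tree insertion order: [34, 32, 28, 47, 38, 44, 19, 15, 18, 1, 42, 17, 41, 37, 12]
Tree (level-order array): [34, 32, 47, 28, None, 38, None, 19, None, 37, 44, 15, None, None, None, 42, None, 1, 18, 41, None, None, 12, 17]
In a BST, the LCA of p=12, q=19 is the first node v on the
root-to-leaf path with p <= v <= q (go left if both < v, right if both > v).
Walk from root:
  at 34: both 12 and 19 < 34, go left
  at 32: both 12 and 19 < 32, go left
  at 28: both 12 and 19 < 28, go left
  at 19: 12 <= 19 <= 19, this is the LCA
LCA = 19


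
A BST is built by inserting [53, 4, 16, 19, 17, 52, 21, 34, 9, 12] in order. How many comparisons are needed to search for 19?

Search path for 19: 53 -> 4 -> 16 -> 19
Found: True
Comparisons: 4


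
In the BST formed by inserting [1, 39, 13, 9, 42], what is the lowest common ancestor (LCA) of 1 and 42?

Tree insertion order: [1, 39, 13, 9, 42]
Tree (level-order array): [1, None, 39, 13, 42, 9]
In a BST, the LCA of p=1, q=42 is the first node v on the
root-to-leaf path with p <= v <= q (go left if both < v, right if both > v).
Walk from root:
  at 1: 1 <= 1 <= 42, this is the LCA
LCA = 1


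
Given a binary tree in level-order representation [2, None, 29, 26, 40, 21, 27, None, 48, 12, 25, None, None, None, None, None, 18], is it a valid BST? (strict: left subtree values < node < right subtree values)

Level-order array: [2, None, 29, 26, 40, 21, 27, None, 48, 12, 25, None, None, None, None, None, 18]
Validate using subtree bounds (lo, hi): at each node, require lo < value < hi,
then recurse left with hi=value and right with lo=value.
Preorder trace (stopping at first violation):
  at node 2 with bounds (-inf, +inf): OK
  at node 29 with bounds (2, +inf): OK
  at node 26 with bounds (2, 29): OK
  at node 21 with bounds (2, 26): OK
  at node 12 with bounds (2, 21): OK
  at node 18 with bounds (12, 21): OK
  at node 25 with bounds (21, 26): OK
  at node 27 with bounds (26, 29): OK
  at node 40 with bounds (29, +inf): OK
  at node 48 with bounds (40, +inf): OK
No violation found at any node.
Result: Valid BST


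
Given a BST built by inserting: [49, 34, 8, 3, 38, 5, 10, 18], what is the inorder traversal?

Tree insertion order: [49, 34, 8, 3, 38, 5, 10, 18]
Tree (level-order array): [49, 34, None, 8, 38, 3, 10, None, None, None, 5, None, 18]
Inorder traversal: [3, 5, 8, 10, 18, 34, 38, 49]


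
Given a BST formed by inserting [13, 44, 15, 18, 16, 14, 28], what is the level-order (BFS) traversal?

Tree insertion order: [13, 44, 15, 18, 16, 14, 28]
Tree (level-order array): [13, None, 44, 15, None, 14, 18, None, None, 16, 28]
BFS from the root, enqueuing left then right child of each popped node:
  queue [13] -> pop 13, enqueue [44], visited so far: [13]
  queue [44] -> pop 44, enqueue [15], visited so far: [13, 44]
  queue [15] -> pop 15, enqueue [14, 18], visited so far: [13, 44, 15]
  queue [14, 18] -> pop 14, enqueue [none], visited so far: [13, 44, 15, 14]
  queue [18] -> pop 18, enqueue [16, 28], visited so far: [13, 44, 15, 14, 18]
  queue [16, 28] -> pop 16, enqueue [none], visited so far: [13, 44, 15, 14, 18, 16]
  queue [28] -> pop 28, enqueue [none], visited so far: [13, 44, 15, 14, 18, 16, 28]
Result: [13, 44, 15, 14, 18, 16, 28]


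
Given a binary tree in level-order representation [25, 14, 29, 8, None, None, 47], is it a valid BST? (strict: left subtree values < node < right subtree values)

Level-order array: [25, 14, 29, 8, None, None, 47]
Validate using subtree bounds (lo, hi): at each node, require lo < value < hi,
then recurse left with hi=value and right with lo=value.
Preorder trace (stopping at first violation):
  at node 25 with bounds (-inf, +inf): OK
  at node 14 with bounds (-inf, 25): OK
  at node 8 with bounds (-inf, 14): OK
  at node 29 with bounds (25, +inf): OK
  at node 47 with bounds (29, +inf): OK
No violation found at any node.
Result: Valid BST


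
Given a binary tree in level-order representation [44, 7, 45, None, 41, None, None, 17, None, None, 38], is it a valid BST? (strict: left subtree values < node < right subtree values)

Level-order array: [44, 7, 45, None, 41, None, None, 17, None, None, 38]
Validate using subtree bounds (lo, hi): at each node, require lo < value < hi,
then recurse left with hi=value and right with lo=value.
Preorder trace (stopping at first violation):
  at node 44 with bounds (-inf, +inf): OK
  at node 7 with bounds (-inf, 44): OK
  at node 41 with bounds (7, 44): OK
  at node 17 with bounds (7, 41): OK
  at node 38 with bounds (17, 41): OK
  at node 45 with bounds (44, +inf): OK
No violation found at any node.
Result: Valid BST


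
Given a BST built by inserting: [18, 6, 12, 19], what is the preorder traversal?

Tree insertion order: [18, 6, 12, 19]
Tree (level-order array): [18, 6, 19, None, 12]
Preorder traversal: [18, 6, 12, 19]


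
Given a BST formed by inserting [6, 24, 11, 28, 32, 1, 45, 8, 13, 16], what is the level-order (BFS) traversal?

Tree insertion order: [6, 24, 11, 28, 32, 1, 45, 8, 13, 16]
Tree (level-order array): [6, 1, 24, None, None, 11, 28, 8, 13, None, 32, None, None, None, 16, None, 45]
BFS from the root, enqueuing left then right child of each popped node:
  queue [6] -> pop 6, enqueue [1, 24], visited so far: [6]
  queue [1, 24] -> pop 1, enqueue [none], visited so far: [6, 1]
  queue [24] -> pop 24, enqueue [11, 28], visited so far: [6, 1, 24]
  queue [11, 28] -> pop 11, enqueue [8, 13], visited so far: [6, 1, 24, 11]
  queue [28, 8, 13] -> pop 28, enqueue [32], visited so far: [6, 1, 24, 11, 28]
  queue [8, 13, 32] -> pop 8, enqueue [none], visited so far: [6, 1, 24, 11, 28, 8]
  queue [13, 32] -> pop 13, enqueue [16], visited so far: [6, 1, 24, 11, 28, 8, 13]
  queue [32, 16] -> pop 32, enqueue [45], visited so far: [6, 1, 24, 11, 28, 8, 13, 32]
  queue [16, 45] -> pop 16, enqueue [none], visited so far: [6, 1, 24, 11, 28, 8, 13, 32, 16]
  queue [45] -> pop 45, enqueue [none], visited so far: [6, 1, 24, 11, 28, 8, 13, 32, 16, 45]
Result: [6, 1, 24, 11, 28, 8, 13, 32, 16, 45]


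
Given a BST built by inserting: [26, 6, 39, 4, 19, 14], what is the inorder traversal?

Tree insertion order: [26, 6, 39, 4, 19, 14]
Tree (level-order array): [26, 6, 39, 4, 19, None, None, None, None, 14]
Inorder traversal: [4, 6, 14, 19, 26, 39]


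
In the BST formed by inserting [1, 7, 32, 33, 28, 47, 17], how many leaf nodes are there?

Tree built from: [1, 7, 32, 33, 28, 47, 17]
Tree (level-order array): [1, None, 7, None, 32, 28, 33, 17, None, None, 47]
Rule: A leaf has 0 children.
Per-node child counts:
  node 1: 1 child(ren)
  node 7: 1 child(ren)
  node 32: 2 child(ren)
  node 28: 1 child(ren)
  node 17: 0 child(ren)
  node 33: 1 child(ren)
  node 47: 0 child(ren)
Matching nodes: [17, 47]
Count of leaf nodes: 2


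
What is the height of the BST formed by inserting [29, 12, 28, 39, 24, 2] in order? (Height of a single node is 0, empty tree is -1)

Insertion order: [29, 12, 28, 39, 24, 2]
Tree (level-order array): [29, 12, 39, 2, 28, None, None, None, None, 24]
Compute height bottom-up (empty subtree = -1):
  height(2) = 1 + max(-1, -1) = 0
  height(24) = 1 + max(-1, -1) = 0
  height(28) = 1 + max(0, -1) = 1
  height(12) = 1 + max(0, 1) = 2
  height(39) = 1 + max(-1, -1) = 0
  height(29) = 1 + max(2, 0) = 3
Height = 3


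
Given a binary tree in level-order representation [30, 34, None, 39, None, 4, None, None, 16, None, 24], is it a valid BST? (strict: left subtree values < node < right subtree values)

Level-order array: [30, 34, None, 39, None, 4, None, None, 16, None, 24]
Validate using subtree bounds (lo, hi): at each node, require lo < value < hi,
then recurse left with hi=value and right with lo=value.
Preorder trace (stopping at first violation):
  at node 30 with bounds (-inf, +inf): OK
  at node 34 with bounds (-inf, 30): VIOLATION
Node 34 violates its bound: not (-inf < 34 < 30).
Result: Not a valid BST


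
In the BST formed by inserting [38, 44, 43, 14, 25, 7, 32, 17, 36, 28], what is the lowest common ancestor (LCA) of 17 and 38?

Tree insertion order: [38, 44, 43, 14, 25, 7, 32, 17, 36, 28]
Tree (level-order array): [38, 14, 44, 7, 25, 43, None, None, None, 17, 32, None, None, None, None, 28, 36]
In a BST, the LCA of p=17, q=38 is the first node v on the
root-to-leaf path with p <= v <= q (go left if both < v, right if both > v).
Walk from root:
  at 38: 17 <= 38 <= 38, this is the LCA
LCA = 38


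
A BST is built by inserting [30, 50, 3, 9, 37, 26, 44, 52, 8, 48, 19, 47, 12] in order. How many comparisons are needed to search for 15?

Search path for 15: 30 -> 3 -> 9 -> 26 -> 19 -> 12
Found: False
Comparisons: 6


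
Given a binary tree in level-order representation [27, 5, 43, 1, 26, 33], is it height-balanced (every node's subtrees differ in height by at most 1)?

Tree (level-order array): [27, 5, 43, 1, 26, 33]
Definition: a tree is height-balanced if, at every node, |h(left) - h(right)| <= 1 (empty subtree has height -1).
Bottom-up per-node check:
  node 1: h_left=-1, h_right=-1, diff=0 [OK], height=0
  node 26: h_left=-1, h_right=-1, diff=0 [OK], height=0
  node 5: h_left=0, h_right=0, diff=0 [OK], height=1
  node 33: h_left=-1, h_right=-1, diff=0 [OK], height=0
  node 43: h_left=0, h_right=-1, diff=1 [OK], height=1
  node 27: h_left=1, h_right=1, diff=0 [OK], height=2
All nodes satisfy the balance condition.
Result: Balanced


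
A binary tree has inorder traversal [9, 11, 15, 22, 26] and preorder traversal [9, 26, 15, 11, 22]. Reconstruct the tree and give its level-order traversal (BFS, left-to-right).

Inorder:  [9, 11, 15, 22, 26]
Preorder: [9, 26, 15, 11, 22]
Algorithm: preorder visits root first, so consume preorder in order;
for each root, split the current inorder slice at that value into
left-subtree inorder and right-subtree inorder, then recurse.
Recursive splits:
  root=9; inorder splits into left=[], right=[11, 15, 22, 26]
  root=26; inorder splits into left=[11, 15, 22], right=[]
  root=15; inorder splits into left=[11], right=[22]
  root=11; inorder splits into left=[], right=[]
  root=22; inorder splits into left=[], right=[]
Reconstructed level-order: [9, 26, 15, 11, 22]


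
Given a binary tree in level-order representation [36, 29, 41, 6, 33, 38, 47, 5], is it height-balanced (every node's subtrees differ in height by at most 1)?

Tree (level-order array): [36, 29, 41, 6, 33, 38, 47, 5]
Definition: a tree is height-balanced if, at every node, |h(left) - h(right)| <= 1 (empty subtree has height -1).
Bottom-up per-node check:
  node 5: h_left=-1, h_right=-1, diff=0 [OK], height=0
  node 6: h_left=0, h_right=-1, diff=1 [OK], height=1
  node 33: h_left=-1, h_right=-1, diff=0 [OK], height=0
  node 29: h_left=1, h_right=0, diff=1 [OK], height=2
  node 38: h_left=-1, h_right=-1, diff=0 [OK], height=0
  node 47: h_left=-1, h_right=-1, diff=0 [OK], height=0
  node 41: h_left=0, h_right=0, diff=0 [OK], height=1
  node 36: h_left=2, h_right=1, diff=1 [OK], height=3
All nodes satisfy the balance condition.
Result: Balanced


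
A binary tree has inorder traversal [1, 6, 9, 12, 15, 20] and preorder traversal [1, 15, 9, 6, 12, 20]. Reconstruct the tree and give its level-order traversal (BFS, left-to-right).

Inorder:  [1, 6, 9, 12, 15, 20]
Preorder: [1, 15, 9, 6, 12, 20]
Algorithm: preorder visits root first, so consume preorder in order;
for each root, split the current inorder slice at that value into
left-subtree inorder and right-subtree inorder, then recurse.
Recursive splits:
  root=1; inorder splits into left=[], right=[6, 9, 12, 15, 20]
  root=15; inorder splits into left=[6, 9, 12], right=[20]
  root=9; inorder splits into left=[6], right=[12]
  root=6; inorder splits into left=[], right=[]
  root=12; inorder splits into left=[], right=[]
  root=20; inorder splits into left=[], right=[]
Reconstructed level-order: [1, 15, 9, 20, 6, 12]


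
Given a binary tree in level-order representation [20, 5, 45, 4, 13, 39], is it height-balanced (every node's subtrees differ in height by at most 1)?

Tree (level-order array): [20, 5, 45, 4, 13, 39]
Definition: a tree is height-balanced if, at every node, |h(left) - h(right)| <= 1 (empty subtree has height -1).
Bottom-up per-node check:
  node 4: h_left=-1, h_right=-1, diff=0 [OK], height=0
  node 13: h_left=-1, h_right=-1, diff=0 [OK], height=0
  node 5: h_left=0, h_right=0, diff=0 [OK], height=1
  node 39: h_left=-1, h_right=-1, diff=0 [OK], height=0
  node 45: h_left=0, h_right=-1, diff=1 [OK], height=1
  node 20: h_left=1, h_right=1, diff=0 [OK], height=2
All nodes satisfy the balance condition.
Result: Balanced


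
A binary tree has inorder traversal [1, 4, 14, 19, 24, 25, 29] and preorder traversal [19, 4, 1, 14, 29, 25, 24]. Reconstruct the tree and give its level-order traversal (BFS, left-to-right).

Inorder:  [1, 4, 14, 19, 24, 25, 29]
Preorder: [19, 4, 1, 14, 29, 25, 24]
Algorithm: preorder visits root first, so consume preorder in order;
for each root, split the current inorder slice at that value into
left-subtree inorder and right-subtree inorder, then recurse.
Recursive splits:
  root=19; inorder splits into left=[1, 4, 14], right=[24, 25, 29]
  root=4; inorder splits into left=[1], right=[14]
  root=1; inorder splits into left=[], right=[]
  root=14; inorder splits into left=[], right=[]
  root=29; inorder splits into left=[24, 25], right=[]
  root=25; inorder splits into left=[24], right=[]
  root=24; inorder splits into left=[], right=[]
Reconstructed level-order: [19, 4, 29, 1, 14, 25, 24]


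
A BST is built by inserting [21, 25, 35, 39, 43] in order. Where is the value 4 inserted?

Starting tree (level order): [21, None, 25, None, 35, None, 39, None, 43]
Insertion path: 21
Result: insert 4 as left child of 21
Final tree (level order): [21, 4, 25, None, None, None, 35, None, 39, None, 43]


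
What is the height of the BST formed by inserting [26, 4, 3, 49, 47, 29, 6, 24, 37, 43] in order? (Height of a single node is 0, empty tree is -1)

Insertion order: [26, 4, 3, 49, 47, 29, 6, 24, 37, 43]
Tree (level-order array): [26, 4, 49, 3, 6, 47, None, None, None, None, 24, 29, None, None, None, None, 37, None, 43]
Compute height bottom-up (empty subtree = -1):
  height(3) = 1 + max(-1, -1) = 0
  height(24) = 1 + max(-1, -1) = 0
  height(6) = 1 + max(-1, 0) = 1
  height(4) = 1 + max(0, 1) = 2
  height(43) = 1 + max(-1, -1) = 0
  height(37) = 1 + max(-1, 0) = 1
  height(29) = 1 + max(-1, 1) = 2
  height(47) = 1 + max(2, -1) = 3
  height(49) = 1 + max(3, -1) = 4
  height(26) = 1 + max(2, 4) = 5
Height = 5


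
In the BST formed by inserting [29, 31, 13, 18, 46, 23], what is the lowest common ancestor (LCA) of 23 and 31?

Tree insertion order: [29, 31, 13, 18, 46, 23]
Tree (level-order array): [29, 13, 31, None, 18, None, 46, None, 23]
In a BST, the LCA of p=23, q=31 is the first node v on the
root-to-leaf path with p <= v <= q (go left if both < v, right if both > v).
Walk from root:
  at 29: 23 <= 29 <= 31, this is the LCA
LCA = 29


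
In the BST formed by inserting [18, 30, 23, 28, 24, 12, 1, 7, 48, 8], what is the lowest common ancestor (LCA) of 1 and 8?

Tree insertion order: [18, 30, 23, 28, 24, 12, 1, 7, 48, 8]
Tree (level-order array): [18, 12, 30, 1, None, 23, 48, None, 7, None, 28, None, None, None, 8, 24]
In a BST, the LCA of p=1, q=8 is the first node v on the
root-to-leaf path with p <= v <= q (go left if both < v, right if both > v).
Walk from root:
  at 18: both 1 and 8 < 18, go left
  at 12: both 1 and 8 < 12, go left
  at 1: 1 <= 1 <= 8, this is the LCA
LCA = 1


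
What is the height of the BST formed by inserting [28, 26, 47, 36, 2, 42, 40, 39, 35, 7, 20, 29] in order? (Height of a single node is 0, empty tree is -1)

Insertion order: [28, 26, 47, 36, 2, 42, 40, 39, 35, 7, 20, 29]
Tree (level-order array): [28, 26, 47, 2, None, 36, None, None, 7, 35, 42, None, 20, 29, None, 40, None, None, None, None, None, 39]
Compute height bottom-up (empty subtree = -1):
  height(20) = 1 + max(-1, -1) = 0
  height(7) = 1 + max(-1, 0) = 1
  height(2) = 1 + max(-1, 1) = 2
  height(26) = 1 + max(2, -1) = 3
  height(29) = 1 + max(-1, -1) = 0
  height(35) = 1 + max(0, -1) = 1
  height(39) = 1 + max(-1, -1) = 0
  height(40) = 1 + max(0, -1) = 1
  height(42) = 1 + max(1, -1) = 2
  height(36) = 1 + max(1, 2) = 3
  height(47) = 1 + max(3, -1) = 4
  height(28) = 1 + max(3, 4) = 5
Height = 5


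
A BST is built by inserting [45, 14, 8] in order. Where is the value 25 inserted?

Starting tree (level order): [45, 14, None, 8]
Insertion path: 45 -> 14
Result: insert 25 as right child of 14
Final tree (level order): [45, 14, None, 8, 25]


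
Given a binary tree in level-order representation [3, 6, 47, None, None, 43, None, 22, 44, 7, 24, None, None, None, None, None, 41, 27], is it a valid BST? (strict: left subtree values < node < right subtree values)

Level-order array: [3, 6, 47, None, None, 43, None, 22, 44, 7, 24, None, None, None, None, None, 41, 27]
Validate using subtree bounds (lo, hi): at each node, require lo < value < hi,
then recurse left with hi=value and right with lo=value.
Preorder trace (stopping at first violation):
  at node 3 with bounds (-inf, +inf): OK
  at node 6 with bounds (-inf, 3): VIOLATION
Node 6 violates its bound: not (-inf < 6 < 3).
Result: Not a valid BST


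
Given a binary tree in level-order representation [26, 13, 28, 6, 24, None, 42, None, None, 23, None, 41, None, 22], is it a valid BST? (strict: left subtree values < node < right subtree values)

Level-order array: [26, 13, 28, 6, 24, None, 42, None, None, 23, None, 41, None, 22]
Validate using subtree bounds (lo, hi): at each node, require lo < value < hi,
then recurse left with hi=value and right with lo=value.
Preorder trace (stopping at first violation):
  at node 26 with bounds (-inf, +inf): OK
  at node 13 with bounds (-inf, 26): OK
  at node 6 with bounds (-inf, 13): OK
  at node 24 with bounds (13, 26): OK
  at node 23 with bounds (13, 24): OK
  at node 22 with bounds (13, 23): OK
  at node 28 with bounds (26, +inf): OK
  at node 42 with bounds (28, +inf): OK
  at node 41 with bounds (28, 42): OK
No violation found at any node.
Result: Valid BST


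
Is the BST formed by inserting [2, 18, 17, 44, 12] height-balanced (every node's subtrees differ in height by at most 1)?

Tree (level-order array): [2, None, 18, 17, 44, 12]
Definition: a tree is height-balanced if, at every node, |h(left) - h(right)| <= 1 (empty subtree has height -1).
Bottom-up per-node check:
  node 12: h_left=-1, h_right=-1, diff=0 [OK], height=0
  node 17: h_left=0, h_right=-1, diff=1 [OK], height=1
  node 44: h_left=-1, h_right=-1, diff=0 [OK], height=0
  node 18: h_left=1, h_right=0, diff=1 [OK], height=2
  node 2: h_left=-1, h_right=2, diff=3 [FAIL (|-1-2|=3 > 1)], height=3
Node 2 violates the condition: |-1 - 2| = 3 > 1.
Result: Not balanced


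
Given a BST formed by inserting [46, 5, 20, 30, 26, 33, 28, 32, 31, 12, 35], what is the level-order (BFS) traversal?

Tree insertion order: [46, 5, 20, 30, 26, 33, 28, 32, 31, 12, 35]
Tree (level-order array): [46, 5, None, None, 20, 12, 30, None, None, 26, 33, None, 28, 32, 35, None, None, 31]
BFS from the root, enqueuing left then right child of each popped node:
  queue [46] -> pop 46, enqueue [5], visited so far: [46]
  queue [5] -> pop 5, enqueue [20], visited so far: [46, 5]
  queue [20] -> pop 20, enqueue [12, 30], visited so far: [46, 5, 20]
  queue [12, 30] -> pop 12, enqueue [none], visited so far: [46, 5, 20, 12]
  queue [30] -> pop 30, enqueue [26, 33], visited so far: [46, 5, 20, 12, 30]
  queue [26, 33] -> pop 26, enqueue [28], visited so far: [46, 5, 20, 12, 30, 26]
  queue [33, 28] -> pop 33, enqueue [32, 35], visited so far: [46, 5, 20, 12, 30, 26, 33]
  queue [28, 32, 35] -> pop 28, enqueue [none], visited so far: [46, 5, 20, 12, 30, 26, 33, 28]
  queue [32, 35] -> pop 32, enqueue [31], visited so far: [46, 5, 20, 12, 30, 26, 33, 28, 32]
  queue [35, 31] -> pop 35, enqueue [none], visited so far: [46, 5, 20, 12, 30, 26, 33, 28, 32, 35]
  queue [31] -> pop 31, enqueue [none], visited so far: [46, 5, 20, 12, 30, 26, 33, 28, 32, 35, 31]
Result: [46, 5, 20, 12, 30, 26, 33, 28, 32, 35, 31]


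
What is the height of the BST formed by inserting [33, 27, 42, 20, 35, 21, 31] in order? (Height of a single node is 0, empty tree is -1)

Insertion order: [33, 27, 42, 20, 35, 21, 31]
Tree (level-order array): [33, 27, 42, 20, 31, 35, None, None, 21]
Compute height bottom-up (empty subtree = -1):
  height(21) = 1 + max(-1, -1) = 0
  height(20) = 1 + max(-1, 0) = 1
  height(31) = 1 + max(-1, -1) = 0
  height(27) = 1 + max(1, 0) = 2
  height(35) = 1 + max(-1, -1) = 0
  height(42) = 1 + max(0, -1) = 1
  height(33) = 1 + max(2, 1) = 3
Height = 3


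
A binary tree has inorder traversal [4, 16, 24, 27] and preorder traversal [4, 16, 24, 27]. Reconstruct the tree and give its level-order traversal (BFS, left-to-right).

Inorder:  [4, 16, 24, 27]
Preorder: [4, 16, 24, 27]
Algorithm: preorder visits root first, so consume preorder in order;
for each root, split the current inorder slice at that value into
left-subtree inorder and right-subtree inorder, then recurse.
Recursive splits:
  root=4; inorder splits into left=[], right=[16, 24, 27]
  root=16; inorder splits into left=[], right=[24, 27]
  root=24; inorder splits into left=[], right=[27]
  root=27; inorder splits into left=[], right=[]
Reconstructed level-order: [4, 16, 24, 27]


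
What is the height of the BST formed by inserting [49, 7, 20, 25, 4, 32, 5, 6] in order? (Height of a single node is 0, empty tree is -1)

Insertion order: [49, 7, 20, 25, 4, 32, 5, 6]
Tree (level-order array): [49, 7, None, 4, 20, None, 5, None, 25, None, 6, None, 32]
Compute height bottom-up (empty subtree = -1):
  height(6) = 1 + max(-1, -1) = 0
  height(5) = 1 + max(-1, 0) = 1
  height(4) = 1 + max(-1, 1) = 2
  height(32) = 1 + max(-1, -1) = 0
  height(25) = 1 + max(-1, 0) = 1
  height(20) = 1 + max(-1, 1) = 2
  height(7) = 1 + max(2, 2) = 3
  height(49) = 1 + max(3, -1) = 4
Height = 4


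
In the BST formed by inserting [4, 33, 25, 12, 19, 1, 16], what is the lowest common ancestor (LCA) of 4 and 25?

Tree insertion order: [4, 33, 25, 12, 19, 1, 16]
Tree (level-order array): [4, 1, 33, None, None, 25, None, 12, None, None, 19, 16]
In a BST, the LCA of p=4, q=25 is the first node v on the
root-to-leaf path with p <= v <= q (go left if both < v, right if both > v).
Walk from root:
  at 4: 4 <= 4 <= 25, this is the LCA
LCA = 4


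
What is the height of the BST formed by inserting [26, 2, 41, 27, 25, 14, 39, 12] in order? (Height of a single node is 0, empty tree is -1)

Insertion order: [26, 2, 41, 27, 25, 14, 39, 12]
Tree (level-order array): [26, 2, 41, None, 25, 27, None, 14, None, None, 39, 12]
Compute height bottom-up (empty subtree = -1):
  height(12) = 1 + max(-1, -1) = 0
  height(14) = 1 + max(0, -1) = 1
  height(25) = 1 + max(1, -1) = 2
  height(2) = 1 + max(-1, 2) = 3
  height(39) = 1 + max(-1, -1) = 0
  height(27) = 1 + max(-1, 0) = 1
  height(41) = 1 + max(1, -1) = 2
  height(26) = 1 + max(3, 2) = 4
Height = 4
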